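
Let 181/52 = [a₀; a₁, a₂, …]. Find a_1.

181 = 3·52 + 25   →  a_0 = 3
52 = 2·25 + 2   →  a_1 = 2

2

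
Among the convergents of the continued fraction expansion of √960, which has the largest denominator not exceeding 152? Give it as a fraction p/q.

1921/62

√960 = [30; 1, 60, …] (period length 2).
Convergents:
  p_0/q_0 = 30/1
  p_1/q_1 = 31/1
  p_2/q_2 = 1890/61
  p_3/q_3 = 1921/62
  p_4/q_4 = 117150/3781
q_3 = 62 ≤ 152 < 3781 = q_4, so the answer is 1921/62.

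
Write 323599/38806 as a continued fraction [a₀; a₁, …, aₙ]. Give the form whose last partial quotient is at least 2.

[8; 2, 1, 19, 3, 15, 14]

323599 = 8·38806 + 13151
38806 = 2·13151 + 12504
13151 = 1·12504 + 647
12504 = 19·647 + 211
647 = 3·211 + 14
211 = 15·14 + 1
14 = 14·1 + 0  (stop)
So 323599/38806 = [8; 2, 1, 19, 3, 15, 14].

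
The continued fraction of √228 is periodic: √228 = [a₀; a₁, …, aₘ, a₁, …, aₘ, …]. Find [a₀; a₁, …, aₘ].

a₀ = ⌊√228⌋ = 15.
With m₀=0, d₀=1 and mₖ₊₁ = dₖaₖ − mₖ, dₖ₊₁ = (n − mₖ₊₁²)/dₖ, aₖ₊₁ = ⌊(a₀+mₖ₊₁)/dₖ₊₁⌋:
  k=1: m=15, d=3, a=10
  k=2: m=15, d=1, a=30
d=1 and a=2a₀=30 at k=2, so the next step gives (m, d) = (15, 3) again — its k=1 value — and the period has length 2.

[15; 10, 30]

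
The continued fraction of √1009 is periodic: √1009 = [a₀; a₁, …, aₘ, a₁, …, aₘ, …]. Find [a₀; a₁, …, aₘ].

a₀ = ⌊√1009⌋ = 31.
With m₀=0, d₀=1 and mₖ₊₁ = dₖaₖ − mₖ, dₖ₊₁ = (n − mₖ₊₁²)/dₖ, aₖ₊₁ = ⌊(a₀+mₖ₊₁)/dₖ₊₁⌋:
  k=1: m=31, d=48, a=1
  k=2: m=17, d=15, a=3
  k=3: m=28, d=15, a=3
  k=4: m=17, d=48, a=1
  k=5: m=31, d=1, a=62
d=1 and a=2a₀=62 at k=5, so the next step gives (m, d) = (31, 48) again — its k=1 value — and the period has length 5.

[31; 1, 3, 3, 1, 62]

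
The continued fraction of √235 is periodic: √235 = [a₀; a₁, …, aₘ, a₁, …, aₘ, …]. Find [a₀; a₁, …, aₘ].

a₀ = ⌊√235⌋ = 15.

[15; 3, 30]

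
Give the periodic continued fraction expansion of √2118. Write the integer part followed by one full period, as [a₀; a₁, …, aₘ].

[46; 46, 92]

a₀ = ⌊√2118⌋ = 46.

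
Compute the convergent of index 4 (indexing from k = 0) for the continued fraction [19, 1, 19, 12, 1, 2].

5207/261

Using pₖ = aₖpₖ₋₁ + pₖ₋₂, qₖ = aₖqₖ₋₁ + qₖ₋₂ (with p₋₁=1, p₋₂=0, q₋₁=0, q₋₂=1):
  k=0: a=19, p=19, q=1
  k=1: a=1, p=20, q=1
  k=2: a=19, p=399, q=20
  k=3: a=12, p=4808, q=241
  k=4: a=1, p=5207, q=261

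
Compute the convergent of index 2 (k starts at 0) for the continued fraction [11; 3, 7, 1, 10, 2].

249/22

Using pₖ = aₖpₖ₋₁ + pₖ₋₂, qₖ = aₖqₖ₋₁ + qₖ₋₂ (with p₋₁=1, p₋₂=0, q₋₁=0, q₋₂=1):
  k=0: a=11, p=11, q=1
  k=1: a=3, p=34, q=3
  k=2: a=7, p=249, q=22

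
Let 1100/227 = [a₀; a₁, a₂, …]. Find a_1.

1100 = 4·227 + 192   →  a_0 = 4
227 = 1·192 + 35   →  a_1 = 1

1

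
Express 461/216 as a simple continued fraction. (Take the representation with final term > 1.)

[2; 7, 2, 4, 3]

461 = 2·216 + 29
216 = 7·29 + 13
29 = 2·13 + 3
13 = 4·3 + 1
3 = 3·1 + 0  (stop)
So 461/216 = [2; 7, 2, 4, 3].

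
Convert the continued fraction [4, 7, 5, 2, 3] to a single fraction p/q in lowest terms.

1130/273

Fold from the inside: start with 3/1.
  2 + 1/3 = 7/3
  5 + 3/7 = 38/7
  7 + 7/38 = 273/38
  4 + 38/273 = 1130/273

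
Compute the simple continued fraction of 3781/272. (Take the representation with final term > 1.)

[13; 1, 9, 13, 2]

3781 = 13·272 + 245
272 = 1·245 + 27
245 = 9·27 + 2
27 = 13·2 + 1
2 = 2·1 + 0  (stop)
So 3781/272 = [13; 1, 9, 13, 2].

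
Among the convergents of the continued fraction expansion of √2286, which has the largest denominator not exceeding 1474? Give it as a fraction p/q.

√2286 = [47; 1, 4, 3, 10, 3, 4, 1, 94, …] (period length 8).
Convergents:
  p_0/q_0 = 47/1
  p_1/q_1 = 48/1
  p_2/q_2 = 239/5
  p_3/q_3 = 765/16
  p_4/q_4 = 7889/165
  p_5/q_5 = 24432/511
  p_6/q_6 = 105617/2209
q_5 = 511 ≤ 1474 < 2209 = q_6, so the answer is 24432/511.

24432/511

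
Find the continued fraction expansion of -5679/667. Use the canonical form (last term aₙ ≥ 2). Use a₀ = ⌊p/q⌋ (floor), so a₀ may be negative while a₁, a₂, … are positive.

[-9; 2, 17, 19]

-5679 = -9·667 + 324
667 = 2·324 + 19
324 = 17·19 + 1
19 = 19·1 + 0  (stop)
So -5679/667 = [-9; 2, 17, 19].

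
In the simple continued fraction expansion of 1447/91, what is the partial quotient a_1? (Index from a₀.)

1447 = 15·91 + 82   →  a_0 = 15
91 = 1·82 + 9   →  a_1 = 1

1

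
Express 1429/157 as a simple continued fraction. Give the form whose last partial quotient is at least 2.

1429 = 9*157 + 16
157 = 9*16 + 13
16 = 1*13 + 3
13 = 4*3 + 1
3 = 3*1 + 0  (stop)
So 1429/157 = [9; 9, 1, 4, 3].

[9; 9, 1, 4, 3]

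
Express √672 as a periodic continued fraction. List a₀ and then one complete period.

[25; 1, 11, 1, 50]

a₀ = ⌊√672⌋ = 25.
With m₀=0, d₀=1 and mₖ₊₁ = dₖaₖ − mₖ, dₖ₊₁ = (n − mₖ₊₁²)/dₖ, aₖ₊₁ = ⌊(a₀+mₖ₊₁)/dₖ₊₁⌋:
  k=1: m=25, d=47, a=1
  k=2: m=22, d=4, a=11
  k=3: m=22, d=47, a=1
  k=4: m=25, d=1, a=50
d=1 and a=2a₀=50 at k=4, so the next step gives (m, d) = (25, 47) again — its k=1 value — and the period has length 4.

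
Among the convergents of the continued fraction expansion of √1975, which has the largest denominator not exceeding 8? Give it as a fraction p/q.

√1975 = [44; 2, 3, 1, 2, 1, 3, 2, 88, …] (period length 8).
Convergents:
  p_0/q_0 = 44/1
  p_1/q_1 = 89/2
  p_2/q_2 = 311/7
  p_3/q_3 = 400/9
q_2 = 7 ≤ 8 < 9 = q_3, so the answer is 311/7.

311/7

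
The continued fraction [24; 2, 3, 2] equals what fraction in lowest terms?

391/16

Using pₖ = aₖpₖ₋₁ + pₖ₋₂ and qₖ = aₖqₖ₋₁ + qₖ₋₂:
  k=0: a=24, p=24, q=1
  k=1: a=2, p=49, q=2
  k=2: a=3, p=171, q=7
  k=3: a=2, p=391, q=16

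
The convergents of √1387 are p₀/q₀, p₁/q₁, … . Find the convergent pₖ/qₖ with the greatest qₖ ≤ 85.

1229/33

√1387 = [37; 4, 8, 37, 8, 4, 74, …] (period length 6).
Convergents:
  p_0/q_0 = 37/1
  p_1/q_1 = 149/4
  p_2/q_2 = 1229/33
  p_3/q_3 = 45622/1225
q_2 = 33 ≤ 85 < 1225 = q_3, so the answer is 1229/33.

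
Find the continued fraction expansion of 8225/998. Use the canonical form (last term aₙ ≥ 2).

[8; 4, 7, 11, 3]

8225 = 8×998 + 241
998 = 4×241 + 34
241 = 7×34 + 3
34 = 11×3 + 1
3 = 3×1 + 0  (stop)
So 8225/998 = [8; 4, 7, 11, 3].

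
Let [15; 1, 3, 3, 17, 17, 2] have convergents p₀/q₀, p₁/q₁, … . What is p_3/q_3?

Using pₖ = aₖpₖ₋₁ + pₖ₋₂, qₖ = aₖqₖ₋₁ + qₖ₋₂ (with p₋₁=1, p₋₂=0, q₋₁=0, q₋₂=1):
  k=0: a=15, p=15, q=1
  k=1: a=1, p=16, q=1
  k=2: a=3, p=63, q=4
  k=3: a=3, p=205, q=13

205/13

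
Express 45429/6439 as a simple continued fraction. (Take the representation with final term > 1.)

45429 = 7*6439 + 356
6439 = 18*356 + 31
356 = 11*31 + 15
31 = 2*15 + 1
15 = 15*1 + 0  (stop)
So 45429/6439 = [7; 18, 11, 2, 15].

[7; 18, 11, 2, 15]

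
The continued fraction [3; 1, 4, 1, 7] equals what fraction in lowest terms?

180/47

Using pₖ = aₖpₖ₋₁ + pₖ₋₂ and qₖ = aₖqₖ₋₁ + qₖ₋₂:
  k=0: a=3, p=3, q=1
  k=1: a=1, p=4, q=1
  k=2: a=4, p=19, q=5
  k=3: a=1, p=23, q=6
  k=4: a=7, p=180, q=47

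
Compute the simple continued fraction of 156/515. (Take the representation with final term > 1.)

156 = 0×515 + 156
515 = 3×156 + 47
156 = 3×47 + 15
47 = 3×15 + 2
15 = 7×2 + 1
2 = 2×1 + 0  (stop)
So 156/515 = [0; 3, 3, 3, 7, 2].

[0; 3, 3, 3, 7, 2]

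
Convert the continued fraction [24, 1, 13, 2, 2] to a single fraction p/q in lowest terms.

1795/72

Using pₖ = aₖpₖ₋₁ + pₖ₋₂ and qₖ = aₖqₖ₋₁ + qₖ₋₂:
  k=0: a=24, p=24, q=1
  k=1: a=1, p=25, q=1
  k=2: a=13, p=349, q=14
  k=3: a=2, p=723, q=29
  k=4: a=2, p=1795, q=72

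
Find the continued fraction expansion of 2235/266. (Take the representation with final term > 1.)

[8; 2, 2, 17, 3]

2235 = 8×266 + 107
266 = 2×107 + 52
107 = 2×52 + 3
52 = 17×3 + 1
3 = 3×1 + 0  (stop)
So 2235/266 = [8; 2, 2, 17, 3].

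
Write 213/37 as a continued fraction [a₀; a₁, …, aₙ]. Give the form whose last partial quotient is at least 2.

[5; 1, 3, 9]

213 = 5·37 + 28
37 = 1·28 + 9
28 = 3·9 + 1
9 = 9·1 + 0  (stop)
So 213/37 = [5; 1, 3, 9].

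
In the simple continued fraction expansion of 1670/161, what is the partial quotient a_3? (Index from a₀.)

2

1670 = 10·161 + 60   →  a_0 = 10
161 = 2·60 + 41   →  a_1 = 2
60 = 1·41 + 19   →  a_2 = 1
41 = 2·19 + 3   →  a_3 = 2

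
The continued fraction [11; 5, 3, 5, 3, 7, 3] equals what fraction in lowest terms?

69557/6217

Using pₖ = aₖpₖ₋₁ + pₖ₋₂ and qₖ = aₖqₖ₋₁ + qₖ₋₂:
  k=0: a=11, p=11, q=1
  k=1: a=5, p=56, q=5
  k=2: a=3, p=179, q=16
  k=3: a=5, p=951, q=85
  k=4: a=3, p=3032, q=271
  k=5: a=7, p=22175, q=1982
  k=6: a=3, p=69557, q=6217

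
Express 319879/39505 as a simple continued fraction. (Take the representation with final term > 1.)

319879 = 8·39505 + 3839
39505 = 10·3839 + 1115
3839 = 3·1115 + 494
1115 = 2·494 + 127
494 = 3·127 + 113
127 = 1·113 + 14
113 = 8·14 + 1
14 = 14·1 + 0  (stop)
So 319879/39505 = [8; 10, 3, 2, 3, 1, 8, 14].

[8; 10, 3, 2, 3, 1, 8, 14]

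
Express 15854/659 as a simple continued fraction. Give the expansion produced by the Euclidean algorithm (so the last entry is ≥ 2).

[24; 17, 2, 1, 12]

15854 = 24*659 + 38
659 = 17*38 + 13
38 = 2*13 + 12
13 = 1*12 + 1
12 = 12*1 + 0  (stop)
So 15854/659 = [24; 17, 2, 1, 12].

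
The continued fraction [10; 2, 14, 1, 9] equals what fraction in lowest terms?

3229/308

Using pₖ = aₖpₖ₋₁ + pₖ₋₂ and qₖ = aₖqₖ₋₁ + qₖ₋₂:
  k=0: a=10, p=10, q=1
  k=1: a=2, p=21, q=2
  k=2: a=14, p=304, q=29
  k=3: a=1, p=325, q=31
  k=4: a=9, p=3229, q=308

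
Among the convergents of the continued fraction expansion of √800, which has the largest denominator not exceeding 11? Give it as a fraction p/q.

198/7

√800 = [28; 3, 1, 1, 13, 1, 1, 3, 56, …] (period length 8).
Convergents:
  p_0/q_0 = 28/1
  p_1/q_1 = 85/3
  p_2/q_2 = 113/4
  p_3/q_3 = 198/7
  p_4/q_4 = 2687/95
q_3 = 7 ≤ 11 < 95 = q_4, so the answer is 198/7.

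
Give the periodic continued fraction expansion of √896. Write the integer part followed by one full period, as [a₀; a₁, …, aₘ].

[29; 1, 13, 1, 58]

a₀ = ⌊√896⌋ = 29.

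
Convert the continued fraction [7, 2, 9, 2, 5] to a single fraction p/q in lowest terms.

1637/219

Fold from the inside: start with 5/1.
  2 + 1/5 = 11/5
  9 + 5/11 = 104/11
  2 + 11/104 = 219/104
  7 + 104/219 = 1637/219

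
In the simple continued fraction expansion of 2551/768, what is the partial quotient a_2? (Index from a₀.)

2551 = 3·768 + 247   →  a_0 = 3
768 = 3·247 + 27   →  a_1 = 3
247 = 9·27 + 4   →  a_2 = 9

9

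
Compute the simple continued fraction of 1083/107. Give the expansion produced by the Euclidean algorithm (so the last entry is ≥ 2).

1083 = 10×107 + 13
107 = 8×13 + 3
13 = 4×3 + 1
3 = 3×1 + 0  (stop)
So 1083/107 = [10; 8, 4, 3].

[10; 8, 4, 3]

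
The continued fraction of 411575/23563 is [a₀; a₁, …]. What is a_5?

1

411575 = 17·23563 + 11004   →  a_0 = 17
23563 = 2·11004 + 1555   →  a_1 = 2
11004 = 7·1555 + 119   →  a_2 = 7
1555 = 13·119 + 8   →  a_3 = 13
119 = 14·8 + 7   →  a_4 = 14
8 = 1·7 + 1   →  a_5 = 1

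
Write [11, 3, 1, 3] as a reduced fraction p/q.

169/15

Fold from the inside: start with 3/1.
  1 + 1/3 = 4/3
  3 + 3/4 = 15/4
  11 + 4/15 = 169/15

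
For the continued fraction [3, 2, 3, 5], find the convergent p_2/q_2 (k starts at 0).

24/7

Using pₖ = aₖpₖ₋₁ + pₖ₋₂, qₖ = aₖqₖ₋₁ + qₖ₋₂ (with p₋₁=1, p₋₂=0, q₋₁=0, q₋₂=1):
  k=0: a=3, p=3, q=1
  k=1: a=2, p=7, q=2
  k=2: a=3, p=24, q=7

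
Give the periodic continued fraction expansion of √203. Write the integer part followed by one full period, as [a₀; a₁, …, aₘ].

[14; 4, 28]

a₀ = ⌊√203⌋ = 14.
With m₀=0, d₀=1 and mₖ₊₁ = dₖaₖ − mₖ, dₖ₊₁ = (n − mₖ₊₁²)/dₖ, aₖ₊₁ = ⌊(a₀+mₖ₊₁)/dₖ₊₁⌋:
  k=1: m=14, d=7, a=4
  k=2: m=14, d=1, a=28
d=1 and a=2a₀=28 at k=2, so the next step gives (m, d) = (14, 7) again — its k=1 value — and the period has length 2.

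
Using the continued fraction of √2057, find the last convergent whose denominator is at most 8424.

√2057 = [45; 2, 1, 4, 1, 2, 90, …] (period length 6).
Convergents:
  p_0/q_0 = 45/1
  p_1/q_1 = 91/2
  p_2/q_2 = 136/3
  p_3/q_3 = 635/14
  p_4/q_4 = 771/17
  p_5/q_5 = 2177/48
  p_6/q_6 = 196701/4337
  p_7/q_7 = 395579/8722
q_6 = 4337 ≤ 8424 < 8722 = q_7, so the answer is 196701/4337.

196701/4337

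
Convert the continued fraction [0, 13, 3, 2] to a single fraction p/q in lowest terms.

Fold from the inside: start with 2/1.
  3 + 1/2 = 7/2
  13 + 2/7 = 93/7
  0 + 7/93 = 7/93

7/93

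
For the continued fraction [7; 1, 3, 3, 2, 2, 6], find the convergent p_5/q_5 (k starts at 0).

567/73

Using pₖ = aₖpₖ₋₁ + pₖ₋₂, qₖ = aₖqₖ₋₁ + qₖ₋₂ (with p₋₁=1, p₋₂=0, q₋₁=0, q₋₂=1):
  k=0: a=7, p=7, q=1
  k=1: a=1, p=8, q=1
  k=2: a=3, p=31, q=4
  k=3: a=3, p=101, q=13
  k=4: a=2, p=233, q=30
  k=5: a=2, p=567, q=73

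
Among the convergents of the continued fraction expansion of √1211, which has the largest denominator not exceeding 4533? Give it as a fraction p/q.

√1211 = [34; 1, 3, 1, 68, …] (period length 4).
Convergents:
  p_0/q_0 = 34/1
  p_1/q_1 = 35/1
  p_2/q_2 = 139/4
  p_3/q_3 = 174/5
  p_4/q_4 = 11971/344
  p_5/q_5 = 12145/349
  p_6/q_6 = 48406/1391
  p_7/q_7 = 60551/1740
  p_8/q_8 = 4165874/119711
q_7 = 1740 ≤ 4533 < 119711 = q_8, so the answer is 60551/1740.

60551/1740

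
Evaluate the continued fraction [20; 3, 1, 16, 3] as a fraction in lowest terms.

Fold from the inside: start with 3/1.
  16 + 1/3 = 49/3
  1 + 3/49 = 52/49
  3 + 49/52 = 205/52
  20 + 52/205 = 4152/205

4152/205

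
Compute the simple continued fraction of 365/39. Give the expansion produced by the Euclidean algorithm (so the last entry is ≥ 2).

[9; 2, 1, 3, 1, 2]

365 = 9*39 + 14
39 = 2*14 + 11
14 = 1*11 + 3
11 = 3*3 + 2
3 = 1*2 + 1
2 = 2*1 + 0  (stop)
So 365/39 = [9; 2, 1, 3, 1, 2].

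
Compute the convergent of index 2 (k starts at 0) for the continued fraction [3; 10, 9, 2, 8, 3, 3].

282/91

Using pₖ = aₖpₖ₋₁ + pₖ₋₂, qₖ = aₖqₖ₋₁ + qₖ₋₂ (with p₋₁=1, p₋₂=0, q₋₁=0, q₋₂=1):
  k=0: a=3, p=3, q=1
  k=1: a=10, p=31, q=10
  k=2: a=9, p=282, q=91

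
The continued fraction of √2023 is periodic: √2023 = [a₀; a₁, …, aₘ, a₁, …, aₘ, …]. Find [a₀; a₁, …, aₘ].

[44; 1, 43, 1, 88]

a₀ = ⌊√2023⌋ = 44.
With m₀=0, d₀=1 and mₖ₊₁ = dₖaₖ − mₖ, dₖ₊₁ = (n − mₖ₊₁²)/dₖ, aₖ₊₁ = ⌊(a₀+mₖ₊₁)/dₖ₊₁⌋:
  k=1: m=44, d=87, a=1
  k=2: m=43, d=2, a=43
  k=3: m=43, d=87, a=1
  k=4: m=44, d=1, a=88
d=1 and a=2a₀=88 at k=4, so the next step gives (m, d) = (44, 87) again — its k=1 value — and the period has length 4.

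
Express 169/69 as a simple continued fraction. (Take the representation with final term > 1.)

[2; 2, 4, 2, 3]

169 = 2×69 + 31
69 = 2×31 + 7
31 = 4×7 + 3
7 = 2×3 + 1
3 = 3×1 + 0  (stop)
So 169/69 = [2; 2, 4, 2, 3].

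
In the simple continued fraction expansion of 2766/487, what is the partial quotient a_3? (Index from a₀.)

8

2766 = 5·487 + 331   →  a_0 = 5
487 = 1·331 + 156   →  a_1 = 1
331 = 2·156 + 19   →  a_2 = 2
156 = 8·19 + 4   →  a_3 = 8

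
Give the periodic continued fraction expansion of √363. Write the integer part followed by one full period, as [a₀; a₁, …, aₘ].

[19; 19, 38]

a₀ = ⌊√363⌋ = 19.
With m₀=0, d₀=1 and mₖ₊₁ = dₖaₖ − mₖ, dₖ₊₁ = (n − mₖ₊₁²)/dₖ, aₖ₊₁ = ⌊(a₀+mₖ₊₁)/dₖ₊₁⌋:
  k=1: m=19, d=2, a=19
  k=2: m=19, d=1, a=38
d=1 and a=2a₀=38 at k=2, so the next step gives (m, d) = (19, 2) again — its k=1 value — and the period has length 2.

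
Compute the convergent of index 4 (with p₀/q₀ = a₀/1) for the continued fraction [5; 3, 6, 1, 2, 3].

335/63

Using pₖ = aₖpₖ₋₁ + pₖ₋₂, qₖ = aₖqₖ₋₁ + qₖ₋₂ (with p₋₁=1, p₋₂=0, q₋₁=0, q₋₂=1):
  k=0: a=5, p=5, q=1
  k=1: a=3, p=16, q=3
  k=2: a=6, p=101, q=19
  k=3: a=1, p=117, q=22
  k=4: a=2, p=335, q=63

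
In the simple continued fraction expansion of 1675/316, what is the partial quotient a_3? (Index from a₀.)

15

1675 = 5·316 + 95   →  a_0 = 5
316 = 3·95 + 31   →  a_1 = 3
95 = 3·31 + 2   →  a_2 = 3
31 = 15·2 + 1   →  a_3 = 15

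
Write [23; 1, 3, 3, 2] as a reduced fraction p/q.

Using pₖ = aₖpₖ₋₁ + pₖ₋₂ and qₖ = aₖqₖ₋₁ + qₖ₋₂:
  k=0: a=23, p=23, q=1
  k=1: a=1, p=24, q=1
  k=2: a=3, p=95, q=4
  k=3: a=3, p=309, q=13
  k=4: a=2, p=713, q=30

713/30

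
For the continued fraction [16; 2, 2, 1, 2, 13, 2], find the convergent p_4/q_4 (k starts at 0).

312/19

Using pₖ = aₖpₖ₋₁ + pₖ₋₂, qₖ = aₖqₖ₋₁ + qₖ₋₂ (with p₋₁=1, p₋₂=0, q₋₁=0, q₋₂=1):
  k=0: a=16, p=16, q=1
  k=1: a=2, p=33, q=2
  k=2: a=2, p=82, q=5
  k=3: a=1, p=115, q=7
  k=4: a=2, p=312, q=19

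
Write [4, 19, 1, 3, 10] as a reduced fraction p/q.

Fold from the inside: start with 10/1.
  3 + 1/10 = 31/10
  1 + 10/31 = 41/31
  19 + 31/41 = 810/41
  4 + 41/810 = 3281/810

3281/810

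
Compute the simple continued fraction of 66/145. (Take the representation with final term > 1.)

66 = 0×145 + 66
145 = 2×66 + 13
66 = 5×13 + 1
13 = 13×1 + 0  (stop)
So 66/145 = [0; 2, 5, 13].

[0; 2, 5, 13]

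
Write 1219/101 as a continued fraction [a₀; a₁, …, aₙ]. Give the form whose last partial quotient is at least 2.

[12; 14, 2, 3]

1219 = 12·101 + 7
101 = 14·7 + 3
7 = 2·3 + 1
3 = 3·1 + 0  (stop)
So 1219/101 = [12; 14, 2, 3].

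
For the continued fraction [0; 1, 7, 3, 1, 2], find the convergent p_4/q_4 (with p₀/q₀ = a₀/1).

Using pₖ = aₖpₖ₋₁ + pₖ₋₂, qₖ = aₖqₖ₋₁ + qₖ₋₂ (with p₋₁=1, p₋₂=0, q₋₁=0, q₋₂=1):
  k=0: a=0, p=0, q=1
  k=1: a=1, p=1, q=1
  k=2: a=7, p=7, q=8
  k=3: a=3, p=22, q=25
  k=4: a=1, p=29, q=33

29/33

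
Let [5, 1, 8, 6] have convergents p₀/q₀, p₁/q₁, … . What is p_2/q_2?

Using pₖ = aₖpₖ₋₁ + pₖ₋₂, qₖ = aₖqₖ₋₁ + qₖ₋₂ (with p₋₁=1, p₋₂=0, q₋₁=0, q₋₂=1):
  k=0: a=5, p=5, q=1
  k=1: a=1, p=6, q=1
  k=2: a=8, p=53, q=9

53/9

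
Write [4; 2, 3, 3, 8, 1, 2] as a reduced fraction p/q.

2745/619

Using pₖ = aₖpₖ₋₁ + pₖ₋₂ and qₖ = aₖqₖ₋₁ + qₖ₋₂:
  k=0: a=4, p=4, q=1
  k=1: a=2, p=9, q=2
  k=2: a=3, p=31, q=7
  k=3: a=3, p=102, q=23
  k=4: a=8, p=847, q=191
  k=5: a=1, p=949, q=214
  k=6: a=2, p=2745, q=619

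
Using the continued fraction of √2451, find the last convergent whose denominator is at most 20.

99/2

√2451 = [49; 1, 1, 32, 1, 1, 98, …] (period length 6).
Convergents:
  p_0/q_0 = 49/1
  p_1/q_1 = 50/1
  p_2/q_2 = 99/2
  p_3/q_3 = 3218/65
q_2 = 2 ≤ 20 < 65 = q_3, so the answer is 99/2.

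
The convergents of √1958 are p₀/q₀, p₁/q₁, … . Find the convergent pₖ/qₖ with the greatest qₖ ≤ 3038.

√1958 = [44; 4, 88, …] (period length 2).
Convergents:
  p_0/q_0 = 44/1
  p_1/q_1 = 177/4
  p_2/q_2 = 15620/353
  p_3/q_3 = 62657/1416
  p_4/q_4 = 5529436/124961
q_3 = 1416 ≤ 3038 < 124961 = q_4, so the answer is 62657/1416.

62657/1416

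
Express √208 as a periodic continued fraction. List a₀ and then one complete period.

[14; 2, 2, 1, 2, 2, 28]

a₀ = ⌊√208⌋ = 14.
With m₀=0, d₀=1 and mₖ₊₁ = dₖaₖ − mₖ, dₖ₊₁ = (n − mₖ₊₁²)/dₖ, aₖ₊₁ = ⌊(a₀+mₖ₊₁)/dₖ₊₁⌋:
  k=1: m=14, d=12, a=2
  k=2: m=10, d=9, a=2
  k=3: m=8, d=16, a=1
  k=4: m=8, d=9, a=2
  k=5: m=10, d=12, a=2
  k=6: m=14, d=1, a=28
d=1 and a=2a₀=28 at k=6, so the next step gives (m, d) = (14, 12) again — its k=1 value — and the period has length 6.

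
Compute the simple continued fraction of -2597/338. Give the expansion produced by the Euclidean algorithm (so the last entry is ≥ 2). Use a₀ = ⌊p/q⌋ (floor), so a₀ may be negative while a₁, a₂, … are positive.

[-8; 3, 6, 3, 2, 2]

-2597 = -8*338 + 107
338 = 3*107 + 17
107 = 6*17 + 5
17 = 3*5 + 2
5 = 2*2 + 1
2 = 2*1 + 0  (stop)
So -2597/338 = [-8; 3, 6, 3, 2, 2].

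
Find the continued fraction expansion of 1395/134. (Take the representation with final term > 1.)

1395 = 10×134 + 55
134 = 2×55 + 24
55 = 2×24 + 7
24 = 3×7 + 3
7 = 2×3 + 1
3 = 3×1 + 0  (stop)
So 1395/134 = [10; 2, 2, 3, 2, 3].

[10; 2, 2, 3, 2, 3]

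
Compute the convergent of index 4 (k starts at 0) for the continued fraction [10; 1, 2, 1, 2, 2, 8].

118/11

Using pₖ = aₖpₖ₋₁ + pₖ₋₂, qₖ = aₖqₖ₋₁ + qₖ₋₂ (with p₋₁=1, p₋₂=0, q₋₁=0, q₋₂=1):
  k=0: a=10, p=10, q=1
  k=1: a=1, p=11, q=1
  k=2: a=2, p=32, q=3
  k=3: a=1, p=43, q=4
  k=4: a=2, p=118, q=11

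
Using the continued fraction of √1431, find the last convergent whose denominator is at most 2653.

√1431 = [37; 1, 4, 1, 4, 1, 74, …] (period length 6).
Convergents:
  p_0/q_0 = 37/1
  p_1/q_1 = 38/1
  p_2/q_2 = 189/5
  p_3/q_3 = 227/6
  p_4/q_4 = 1097/29
  p_5/q_5 = 1324/35
  p_6/q_6 = 99073/2619
  p_7/q_7 = 100397/2654
q_6 = 2619 ≤ 2653 < 2654 = q_7, so the answer is 99073/2619.

99073/2619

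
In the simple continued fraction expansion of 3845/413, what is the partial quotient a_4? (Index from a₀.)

2

3845 = 9·413 + 128   →  a_0 = 9
413 = 3·128 + 29   →  a_1 = 3
128 = 4·29 + 12   →  a_2 = 4
29 = 2·12 + 5   →  a_3 = 2
12 = 2·5 + 2   →  a_4 = 2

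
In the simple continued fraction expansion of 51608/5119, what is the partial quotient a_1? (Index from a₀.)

51608 = 10·5119 + 418   →  a_0 = 10
5119 = 12·418 + 103   →  a_1 = 12

12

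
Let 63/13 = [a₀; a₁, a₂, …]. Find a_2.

5

63 = 4·13 + 11   →  a_0 = 4
13 = 1·11 + 2   →  a_1 = 1
11 = 5·2 + 1   →  a_2 = 5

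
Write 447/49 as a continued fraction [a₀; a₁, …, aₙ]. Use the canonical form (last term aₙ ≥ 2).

447 = 9*49 + 6
49 = 8*6 + 1
6 = 6*1 + 0  (stop)
So 447/49 = [9; 8, 6].

[9; 8, 6]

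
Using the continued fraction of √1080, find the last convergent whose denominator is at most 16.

230/7

√1080 = [32; 1, 6, 3, 6, 1, 64, …] (period length 6).
Convergents:
  p_0/q_0 = 32/1
  p_1/q_1 = 33/1
  p_2/q_2 = 230/7
  p_3/q_3 = 723/22
q_2 = 7 ≤ 16 < 22 = q_3, so the answer is 230/7.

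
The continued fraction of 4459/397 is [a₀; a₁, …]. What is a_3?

4459 = 11·397 + 92   →  a_0 = 11
397 = 4·92 + 29   →  a_1 = 4
92 = 3·29 + 5   →  a_2 = 3
29 = 5·5 + 4   →  a_3 = 5

5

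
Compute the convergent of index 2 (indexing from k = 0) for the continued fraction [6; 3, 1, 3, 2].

Using pₖ = aₖpₖ₋₁ + pₖ₋₂, qₖ = aₖqₖ₋₁ + qₖ₋₂ (with p₋₁=1, p₋₂=0, q₋₁=0, q₋₂=1):
  k=0: a=6, p=6, q=1
  k=1: a=3, p=19, q=3
  k=2: a=1, p=25, q=4

25/4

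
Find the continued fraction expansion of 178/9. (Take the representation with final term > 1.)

[19; 1, 3, 2]

178 = 19·9 + 7
9 = 1·7 + 2
7 = 3·2 + 1
2 = 2·1 + 0  (stop)
So 178/9 = [19; 1, 3, 2].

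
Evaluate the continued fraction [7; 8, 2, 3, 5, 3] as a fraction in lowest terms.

7083/995

Using pₖ = aₖpₖ₋₁ + pₖ₋₂ and qₖ = aₖqₖ₋₁ + qₖ₋₂:
  k=0: a=7, p=7, q=1
  k=1: a=8, p=57, q=8
  k=2: a=2, p=121, q=17
  k=3: a=3, p=420, q=59
  k=4: a=5, p=2221, q=312
  k=5: a=3, p=7083, q=995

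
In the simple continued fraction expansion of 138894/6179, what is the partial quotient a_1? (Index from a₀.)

138894 = 22·6179 + 2956   →  a_0 = 22
6179 = 2·2956 + 267   →  a_1 = 2

2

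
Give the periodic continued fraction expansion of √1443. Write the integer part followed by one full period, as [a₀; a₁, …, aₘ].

a₀ = ⌊√1443⌋ = 37.
With m₀=0, d₀=1 and mₖ₊₁ = dₖaₖ − mₖ, dₖ₊₁ = (n − mₖ₊₁²)/dₖ, aₖ₊₁ = ⌊(a₀+mₖ₊₁)/dₖ₊₁⌋:
  k=1: m=37, d=74, a=1
  k=2: m=37, d=1, a=74
d=1 and a=2a₀=74 at k=2, so the next step gives (m, d) = (37, 74) again — its k=1 value — and the period has length 2.

[37; 1, 74]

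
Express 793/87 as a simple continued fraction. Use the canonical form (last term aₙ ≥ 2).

[9; 8, 1, 2, 3]

793 = 9·87 + 10
87 = 8·10 + 7
10 = 1·7 + 3
7 = 2·3 + 1
3 = 3·1 + 0  (stop)
So 793/87 = [9; 8, 1, 2, 3].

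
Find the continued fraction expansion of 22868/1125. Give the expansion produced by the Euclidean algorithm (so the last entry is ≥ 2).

[20; 3, 17, 1, 1, 10]

22868 = 20·1125 + 368
1125 = 3·368 + 21
368 = 17·21 + 11
21 = 1·11 + 10
11 = 1·10 + 1
10 = 10·1 + 0  (stop)
So 22868/1125 = [20; 3, 17, 1, 1, 10].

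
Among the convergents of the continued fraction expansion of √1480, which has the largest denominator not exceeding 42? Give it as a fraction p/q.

√1480 = [38; 2, 8, 19, 8, 2, 76, …] (period length 6).
Convergents:
  p_0/q_0 = 38/1
  p_1/q_1 = 77/2
  p_2/q_2 = 654/17
  p_3/q_3 = 12503/325
q_2 = 17 ≤ 42 < 325 = q_3, so the answer is 654/17.

654/17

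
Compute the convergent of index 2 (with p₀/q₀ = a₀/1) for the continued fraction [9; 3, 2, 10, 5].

Using pₖ = aₖpₖ₋₁ + pₖ₋₂, qₖ = aₖqₖ₋₁ + qₖ₋₂ (with p₋₁=1, p₋₂=0, q₋₁=0, q₋₂=1):
  k=0: a=9, p=9, q=1
  k=1: a=3, p=28, q=3
  k=2: a=2, p=65, q=7

65/7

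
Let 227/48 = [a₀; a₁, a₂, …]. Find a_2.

2

227 = 4·48 + 35   →  a_0 = 4
48 = 1·35 + 13   →  a_1 = 1
35 = 2·13 + 9   →  a_2 = 2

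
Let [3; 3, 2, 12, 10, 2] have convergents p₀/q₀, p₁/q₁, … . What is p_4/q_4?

2883/877

Using pₖ = aₖpₖ₋₁ + pₖ₋₂, qₖ = aₖqₖ₋₁ + qₖ₋₂ (with p₋₁=1, p₋₂=0, q₋₁=0, q₋₂=1):
  k=0: a=3, p=3, q=1
  k=1: a=3, p=10, q=3
  k=2: a=2, p=23, q=7
  k=3: a=12, p=286, q=87
  k=4: a=10, p=2883, q=877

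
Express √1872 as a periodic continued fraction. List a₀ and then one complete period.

a₀ = ⌊√1872⌋ = 43.
With m₀=0, d₀=1 and mₖ₊₁ = dₖaₖ − mₖ, dₖ₊₁ = (n − mₖ₊₁²)/dₖ, aₖ₊₁ = ⌊(a₀+mₖ₊₁)/dₖ₊₁⌋:
  k=1: m=43, d=23, a=3
  k=2: m=26, d=52, a=1
  k=3: m=26, d=23, a=3
  k=4: m=43, d=1, a=86
d=1 and a=2a₀=86 at k=4, so the next step gives (m, d) = (43, 23) again — its k=1 value — and the period has length 4.

[43; 3, 1, 3, 86]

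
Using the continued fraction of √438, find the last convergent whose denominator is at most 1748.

12285/587

√438 = [20; 1, 12, 1, 40, …] (period length 4).
Convergents:
  p_0/q_0 = 20/1
  p_1/q_1 = 21/1
  p_2/q_2 = 272/13
  p_3/q_3 = 293/14
  p_4/q_4 = 11992/573
  p_5/q_5 = 12285/587
  p_6/q_6 = 159412/7617
q_5 = 587 ≤ 1748 < 7617 = q_6, so the answer is 12285/587.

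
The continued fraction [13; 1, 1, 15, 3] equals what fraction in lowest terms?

1284/95

Using pₖ = aₖpₖ₋₁ + pₖ₋₂ and qₖ = aₖqₖ₋₁ + qₖ₋₂:
  k=0: a=13, p=13, q=1
  k=1: a=1, p=14, q=1
  k=2: a=1, p=27, q=2
  k=3: a=15, p=419, q=31
  k=4: a=3, p=1284, q=95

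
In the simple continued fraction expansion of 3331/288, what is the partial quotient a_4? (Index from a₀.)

3

3331 = 11·288 + 163   →  a_0 = 11
288 = 1·163 + 125   →  a_1 = 1
163 = 1·125 + 38   →  a_2 = 1
125 = 3·38 + 11   →  a_3 = 3
38 = 3·11 + 5   →  a_4 = 3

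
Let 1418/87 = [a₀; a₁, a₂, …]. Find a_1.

1418 = 16·87 + 26   →  a_0 = 16
87 = 3·26 + 9   →  a_1 = 3

3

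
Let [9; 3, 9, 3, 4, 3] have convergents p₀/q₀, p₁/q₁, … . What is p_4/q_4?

3505/376

Using pₖ = aₖpₖ₋₁ + pₖ₋₂, qₖ = aₖqₖ₋₁ + qₖ₋₂ (with p₋₁=1, p₋₂=0, q₋₁=0, q₋₂=1):
  k=0: a=9, p=9, q=1
  k=1: a=3, p=28, q=3
  k=2: a=9, p=261, q=28
  k=3: a=3, p=811, q=87
  k=4: a=4, p=3505, q=376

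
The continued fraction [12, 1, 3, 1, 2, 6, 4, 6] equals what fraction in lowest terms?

Using pₖ = aₖpₖ₋₁ + pₖ₋₂ and qₖ = aₖqₖ₋₁ + qₖ₋₂:
  k=0: a=12, p=12, q=1
  k=1: a=1, p=13, q=1
  k=2: a=3, p=51, q=4
  k=3: a=1, p=64, q=5
  k=4: a=2, p=179, q=14
  k=5: a=6, p=1138, q=89
  k=6: a=4, p=4731, q=370
  k=7: a=6, p=29524, q=2309

29524/2309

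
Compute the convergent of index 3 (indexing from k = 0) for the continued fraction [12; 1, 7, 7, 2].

Using pₖ = aₖpₖ₋₁ + pₖ₋₂, qₖ = aₖqₖ₋₁ + qₖ₋₂ (with p₋₁=1, p₋₂=0, q₋₁=0, q₋₂=1):
  k=0: a=12, p=12, q=1
  k=1: a=1, p=13, q=1
  k=2: a=7, p=103, q=8
  k=3: a=7, p=734, q=57

734/57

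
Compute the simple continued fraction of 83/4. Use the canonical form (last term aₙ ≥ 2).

83 = 20·4 + 3
4 = 1·3 + 1
3 = 3·1 + 0  (stop)
So 83/4 = [20; 1, 3].

[20; 1, 3]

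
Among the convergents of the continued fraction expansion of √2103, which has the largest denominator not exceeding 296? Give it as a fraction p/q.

4861/106

√2103 = [45; 1, 6, 15, 6, 1, 90, …] (period length 6).
Convergents:
  p_0/q_0 = 45/1
  p_1/q_1 = 46/1
  p_2/q_2 = 321/7
  p_3/q_3 = 4861/106
  p_4/q_4 = 29487/643
q_3 = 106 ≤ 296 < 643 = q_4, so the answer is 4861/106.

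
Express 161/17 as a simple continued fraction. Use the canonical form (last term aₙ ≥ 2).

161 = 9*17 + 8
17 = 2*8 + 1
8 = 8*1 + 0  (stop)
So 161/17 = [9; 2, 8].

[9; 2, 8]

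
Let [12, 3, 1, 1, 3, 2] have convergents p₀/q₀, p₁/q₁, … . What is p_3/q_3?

Using pₖ = aₖpₖ₋₁ + pₖ₋₂, qₖ = aₖqₖ₋₁ + qₖ₋₂ (with p₋₁=1, p₋₂=0, q₋₁=0, q₋₂=1):
  k=0: a=12, p=12, q=1
  k=1: a=3, p=37, q=3
  k=2: a=1, p=49, q=4
  k=3: a=1, p=86, q=7

86/7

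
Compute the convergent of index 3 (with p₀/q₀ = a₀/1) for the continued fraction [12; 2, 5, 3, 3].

436/35

Using pₖ = aₖpₖ₋₁ + pₖ₋₂, qₖ = aₖqₖ₋₁ + qₖ₋₂ (with p₋₁=1, p₋₂=0, q₋₁=0, q₋₂=1):
  k=0: a=12, p=12, q=1
  k=1: a=2, p=25, q=2
  k=2: a=5, p=137, q=11
  k=3: a=3, p=436, q=35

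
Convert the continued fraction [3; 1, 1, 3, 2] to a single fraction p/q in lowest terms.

57/16

Fold from the inside: start with 2/1.
  3 + 1/2 = 7/2
  1 + 2/7 = 9/7
  1 + 7/9 = 16/9
  3 + 9/16 = 57/16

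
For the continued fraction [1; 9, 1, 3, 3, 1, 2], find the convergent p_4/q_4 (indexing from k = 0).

140/127

Using pₖ = aₖpₖ₋₁ + pₖ₋₂, qₖ = aₖqₖ₋₁ + qₖ₋₂ (with p₋₁=1, p₋₂=0, q₋₁=0, q₋₂=1):
  k=0: a=1, p=1, q=1
  k=1: a=9, p=10, q=9
  k=2: a=1, p=11, q=10
  k=3: a=3, p=43, q=39
  k=4: a=3, p=140, q=127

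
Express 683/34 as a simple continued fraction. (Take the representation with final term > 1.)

683 = 20·34 + 3
34 = 11·3 + 1
3 = 3·1 + 0  (stop)
So 683/34 = [20; 11, 3].

[20; 11, 3]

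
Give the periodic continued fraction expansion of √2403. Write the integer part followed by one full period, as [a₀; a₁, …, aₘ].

[49; 49, 98]

a₀ = ⌊√2403⌋ = 49.
With m₀=0, d₀=1 and mₖ₊₁ = dₖaₖ − mₖ, dₖ₊₁ = (n − mₖ₊₁²)/dₖ, aₖ₊₁ = ⌊(a₀+mₖ₊₁)/dₖ₊₁⌋:
  k=1: m=49, d=2, a=49
  k=2: m=49, d=1, a=98
d=1 and a=2a₀=98 at k=2, so the next step gives (m, d) = (49, 2) again — its k=1 value — and the period has length 2.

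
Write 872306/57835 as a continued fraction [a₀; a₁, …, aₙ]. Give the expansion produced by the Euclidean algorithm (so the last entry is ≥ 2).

872306 = 15×57835 + 4781
57835 = 12×4781 + 463
4781 = 10×463 + 151
463 = 3×151 + 10
151 = 15×10 + 1
10 = 10×1 + 0  (stop)
So 872306/57835 = [15; 12, 10, 3, 15, 10].

[15; 12, 10, 3, 15, 10]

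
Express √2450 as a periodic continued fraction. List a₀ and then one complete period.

a₀ = ⌊√2450⌋ = 49.
With m₀=0, d₀=1 and mₖ₊₁ = dₖaₖ − mₖ, dₖ₊₁ = (n − mₖ₊₁²)/dₖ, aₖ₊₁ = ⌊(a₀+mₖ₊₁)/dₖ₊₁⌋:
  k=1: m=49, d=49, a=2
  k=2: m=49, d=1, a=98
d=1 and a=2a₀=98 at k=2, so the next step gives (m, d) = (49, 49) again — its k=1 value — and the period has length 2.

[49; 2, 98]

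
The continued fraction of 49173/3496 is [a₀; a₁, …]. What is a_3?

49173 = 14·3496 + 229   →  a_0 = 14
3496 = 15·229 + 61   →  a_1 = 15
229 = 3·61 + 46   →  a_2 = 3
61 = 1·46 + 15   →  a_3 = 1

1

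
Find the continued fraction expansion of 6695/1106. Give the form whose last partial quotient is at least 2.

[6; 18, 1, 2, 1, 14]

6695 = 6×1106 + 59
1106 = 18×59 + 44
59 = 1×44 + 15
44 = 2×15 + 14
15 = 1×14 + 1
14 = 14×1 + 0  (stop)
So 6695/1106 = [6; 18, 1, 2, 1, 14].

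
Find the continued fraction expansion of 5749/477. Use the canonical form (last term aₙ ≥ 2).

5749 = 12*477 + 25
477 = 19*25 + 2
25 = 12*2 + 1
2 = 2*1 + 0  (stop)
So 5749/477 = [12; 19, 12, 2].

[12; 19, 12, 2]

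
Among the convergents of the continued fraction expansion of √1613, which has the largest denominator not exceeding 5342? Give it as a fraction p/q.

√1613 = [40; 6, 6, 80, …] (period length 3).
Convergents:
  p_0/q_0 = 40/1
  p_1/q_1 = 241/6
  p_2/q_2 = 1486/37
  p_3/q_3 = 119121/2966
  p_4/q_4 = 716212/17833
q_3 = 2966 ≤ 5342 < 17833 = q_4, so the answer is 119121/2966.

119121/2966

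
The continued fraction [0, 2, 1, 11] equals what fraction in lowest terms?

Fold from the inside: start with 11/1.
  1 + 1/11 = 12/11
  2 + 11/12 = 35/12
  0 + 12/35 = 12/35

12/35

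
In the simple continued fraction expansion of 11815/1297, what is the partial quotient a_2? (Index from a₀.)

11815 = 9·1297 + 142   →  a_0 = 9
1297 = 9·142 + 19   →  a_1 = 9
142 = 7·19 + 9   →  a_2 = 7

7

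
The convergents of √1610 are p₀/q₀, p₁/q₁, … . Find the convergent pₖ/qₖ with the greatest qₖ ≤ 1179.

25720/641

√1610 = [40; 8, 80, …] (period length 2).
Convergents:
  p_0/q_0 = 40/1
  p_1/q_1 = 321/8
  p_2/q_2 = 25720/641
  p_3/q_3 = 206081/5136
q_2 = 641 ≤ 1179 < 5136 = q_3, so the answer is 25720/641.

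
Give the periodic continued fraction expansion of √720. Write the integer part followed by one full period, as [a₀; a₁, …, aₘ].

a₀ = ⌊√720⌋ = 26.

[26; 1, 4, 1, 52]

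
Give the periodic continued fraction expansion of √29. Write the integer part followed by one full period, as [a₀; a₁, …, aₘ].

a₀ = ⌊√29⌋ = 5.
With m₀=0, d₀=1 and mₖ₊₁ = dₖaₖ − mₖ, dₖ₊₁ = (n − mₖ₊₁²)/dₖ, aₖ₊₁ = ⌊(a₀+mₖ₊₁)/dₖ₊₁⌋:
  k=1: m=5, d=4, a=2
  k=2: m=3, d=5, a=1
  k=3: m=2, d=5, a=1
  k=4: m=3, d=4, a=2
  k=5: m=5, d=1, a=10
d=1 and a=2a₀=10 at k=5, so the next step gives (m, d) = (5, 4) again — its k=1 value — and the period has length 5.

[5; 2, 1, 1, 2, 10]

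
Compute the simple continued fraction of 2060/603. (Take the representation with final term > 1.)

2060 = 3·603 + 251
603 = 2·251 + 101
251 = 2·101 + 49
101 = 2·49 + 3
49 = 16·3 + 1
3 = 3·1 + 0  (stop)
So 2060/603 = [3; 2, 2, 2, 16, 3].

[3; 2, 2, 2, 16, 3]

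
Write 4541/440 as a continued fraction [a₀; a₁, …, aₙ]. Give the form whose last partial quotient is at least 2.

[10; 3, 8, 3, 2, 2]

4541 = 10×440 + 141
440 = 3×141 + 17
141 = 8×17 + 5
17 = 3×5 + 2
5 = 2×2 + 1
2 = 2×1 + 0  (stop)
So 4541/440 = [10; 3, 8, 3, 2, 2].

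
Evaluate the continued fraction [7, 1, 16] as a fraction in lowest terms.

135/17

Fold from the inside: start with 16/1.
  1 + 1/16 = 17/16
  7 + 16/17 = 135/17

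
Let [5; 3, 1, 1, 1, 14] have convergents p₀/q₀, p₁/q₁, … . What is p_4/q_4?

58/11

Using pₖ = aₖpₖ₋₁ + pₖ₋₂, qₖ = aₖqₖ₋₁ + qₖ₋₂ (with p₋₁=1, p₋₂=0, q₋₁=0, q₋₂=1):
  k=0: a=5, p=5, q=1
  k=1: a=3, p=16, q=3
  k=2: a=1, p=21, q=4
  k=3: a=1, p=37, q=7
  k=4: a=1, p=58, q=11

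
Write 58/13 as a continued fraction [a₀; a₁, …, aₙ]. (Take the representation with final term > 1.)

[4; 2, 6]

58 = 4*13 + 6
13 = 2*6 + 1
6 = 6*1 + 0  (stop)
So 58/13 = [4; 2, 6].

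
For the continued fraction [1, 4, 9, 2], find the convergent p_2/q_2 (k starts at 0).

46/37

Using pₖ = aₖpₖ₋₁ + pₖ₋₂, qₖ = aₖqₖ₋₁ + qₖ₋₂ (with p₋₁=1, p₋₂=0, q₋₁=0, q₋₂=1):
  k=0: a=1, p=1, q=1
  k=1: a=4, p=5, q=4
  k=2: a=9, p=46, q=37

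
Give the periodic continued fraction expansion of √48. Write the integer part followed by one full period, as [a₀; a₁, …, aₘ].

[6; 1, 12]

a₀ = ⌊√48⌋ = 6.
With m₀=0, d₀=1 and mₖ₊₁ = dₖaₖ − mₖ, dₖ₊₁ = (n − mₖ₊₁²)/dₖ, aₖ₊₁ = ⌊(a₀+mₖ₊₁)/dₖ₊₁⌋:
  k=1: m=6, d=12, a=1
  k=2: m=6, d=1, a=12
d=1 and a=2a₀=12 at k=2, so the next step gives (m, d) = (6, 12) again — its k=1 value — and the period has length 2.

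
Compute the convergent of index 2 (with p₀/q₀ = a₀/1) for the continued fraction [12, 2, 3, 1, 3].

87/7

Using pₖ = aₖpₖ₋₁ + pₖ₋₂, qₖ = aₖqₖ₋₁ + qₖ₋₂ (with p₋₁=1, p₋₂=0, q₋₁=0, q₋₂=1):
  k=0: a=12, p=12, q=1
  k=1: a=2, p=25, q=2
  k=2: a=3, p=87, q=7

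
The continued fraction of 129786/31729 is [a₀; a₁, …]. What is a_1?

129786 = 4·31729 + 2870   →  a_0 = 4
31729 = 11·2870 + 159   →  a_1 = 11

11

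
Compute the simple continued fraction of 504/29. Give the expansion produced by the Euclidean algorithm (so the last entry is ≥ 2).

[17; 2, 1, 1, 1, 3]

504 = 17×29 + 11
29 = 2×11 + 7
11 = 1×7 + 4
7 = 1×4 + 3
4 = 1×3 + 1
3 = 3×1 + 0  (stop)
So 504/29 = [17; 2, 1, 1, 1, 3].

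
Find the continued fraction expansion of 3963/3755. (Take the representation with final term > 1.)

[1; 18, 18, 1, 10]

3963 = 1*3755 + 208
3755 = 18*208 + 11
208 = 18*11 + 10
11 = 1*10 + 1
10 = 10*1 + 0  (stop)
So 3963/3755 = [1; 18, 18, 1, 10].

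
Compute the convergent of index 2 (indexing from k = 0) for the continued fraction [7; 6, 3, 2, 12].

136/19

Using pₖ = aₖpₖ₋₁ + pₖ₋₂, qₖ = aₖqₖ₋₁ + qₖ₋₂ (with p₋₁=1, p₋₂=0, q₋₁=0, q₋₂=1):
  k=0: a=7, p=7, q=1
  k=1: a=6, p=43, q=6
  k=2: a=3, p=136, q=19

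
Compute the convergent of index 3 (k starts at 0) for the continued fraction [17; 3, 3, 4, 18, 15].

744/43

Using pₖ = aₖpₖ₋₁ + pₖ₋₂, qₖ = aₖqₖ₋₁ + qₖ₋₂ (with p₋₁=1, p₋₂=0, q₋₁=0, q₋₂=1):
  k=0: a=17, p=17, q=1
  k=1: a=3, p=52, q=3
  k=2: a=3, p=173, q=10
  k=3: a=4, p=744, q=43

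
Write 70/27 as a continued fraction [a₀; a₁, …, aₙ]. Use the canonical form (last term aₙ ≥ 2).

70 = 2·27 + 16
27 = 1·16 + 11
16 = 1·11 + 5
11 = 2·5 + 1
5 = 5·1 + 0  (stop)
So 70/27 = [2; 1, 1, 2, 5].

[2; 1, 1, 2, 5]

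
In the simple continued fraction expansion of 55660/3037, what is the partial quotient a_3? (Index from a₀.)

13

55660 = 18·3037 + 994   →  a_0 = 18
3037 = 3·994 + 55   →  a_1 = 3
994 = 18·55 + 4   →  a_2 = 18
55 = 13·4 + 3   →  a_3 = 13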